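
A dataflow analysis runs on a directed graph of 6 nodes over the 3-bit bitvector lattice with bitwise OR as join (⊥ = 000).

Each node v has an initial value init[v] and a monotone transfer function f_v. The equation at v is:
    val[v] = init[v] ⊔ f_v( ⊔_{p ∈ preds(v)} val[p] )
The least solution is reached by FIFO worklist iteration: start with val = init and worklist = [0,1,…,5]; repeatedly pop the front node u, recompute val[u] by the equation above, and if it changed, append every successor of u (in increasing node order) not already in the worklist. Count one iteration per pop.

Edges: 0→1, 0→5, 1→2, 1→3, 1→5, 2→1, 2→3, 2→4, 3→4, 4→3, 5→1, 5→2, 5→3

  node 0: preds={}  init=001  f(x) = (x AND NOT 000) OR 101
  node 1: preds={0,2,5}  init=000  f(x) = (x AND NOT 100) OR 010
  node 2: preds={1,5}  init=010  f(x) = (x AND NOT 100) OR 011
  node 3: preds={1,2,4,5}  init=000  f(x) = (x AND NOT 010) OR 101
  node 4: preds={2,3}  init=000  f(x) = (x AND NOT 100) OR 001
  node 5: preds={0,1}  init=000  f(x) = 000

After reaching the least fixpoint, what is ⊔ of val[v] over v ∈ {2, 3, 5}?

111

Iteration log — 8 steps:
  step 1. node 0  ⊔preds=000  new=101  old=001  +wl: 
  step 2. node 1  ⊔preds=111  new=011  old=000  +wl: 
  step 3. node 2  ⊔preds=011  new=011  old=010  +wl: 1
  step 4. node 3  ⊔preds=011  new=101  old=000  +wl: 
  step 5. node 4  ⊔preds=111  new=011  old=000  +wl: 3
  step 6. node 5  ⊔preds=111  new=000  stable
  step 7. node 1  ⊔preds=111  new=011  stable
  step 8. node 3  ⊔preds=011  new=101  stable

Least fixpoint reached:
  node 0: 101
  node 1: 011
  node 2: 011
  node 3: 101
  node 4: 011
  node 5: 000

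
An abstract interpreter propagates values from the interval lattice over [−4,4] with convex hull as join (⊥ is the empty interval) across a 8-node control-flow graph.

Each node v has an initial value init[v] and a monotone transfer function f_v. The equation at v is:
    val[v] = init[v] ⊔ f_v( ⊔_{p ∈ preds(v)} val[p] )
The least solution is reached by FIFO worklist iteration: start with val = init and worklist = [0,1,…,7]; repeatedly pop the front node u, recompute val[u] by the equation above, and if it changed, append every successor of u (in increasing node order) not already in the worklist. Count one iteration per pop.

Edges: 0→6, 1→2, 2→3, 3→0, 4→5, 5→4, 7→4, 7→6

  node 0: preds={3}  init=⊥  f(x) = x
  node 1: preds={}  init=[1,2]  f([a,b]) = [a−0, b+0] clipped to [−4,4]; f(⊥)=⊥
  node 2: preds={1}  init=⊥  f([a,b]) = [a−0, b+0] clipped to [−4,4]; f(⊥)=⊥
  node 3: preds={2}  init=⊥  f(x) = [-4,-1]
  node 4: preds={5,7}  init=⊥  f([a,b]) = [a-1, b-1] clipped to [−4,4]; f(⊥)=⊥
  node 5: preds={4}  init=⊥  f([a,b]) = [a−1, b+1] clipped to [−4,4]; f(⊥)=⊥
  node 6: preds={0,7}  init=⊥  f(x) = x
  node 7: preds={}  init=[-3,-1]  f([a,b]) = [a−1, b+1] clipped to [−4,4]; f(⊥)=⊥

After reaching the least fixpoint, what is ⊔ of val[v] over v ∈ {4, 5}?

[-4,-1]

Worklist (11 pops):
  #1 pop 0: in=⊥ → ⊥ (no change)
  #2 pop 1: in=⊥ → [1,2] (no change)
  #3 pop 2: in=[1,2] → [1,2] (was ⊥); enqueue []
  #4 pop 3: in=[1,2] → [-4,-1] (was ⊥); enqueue [0]
  #5 pop 4: in=[-3,-1] → [-4,-2] (was ⊥); enqueue []
  #6 pop 5: in=[-4,-2] → [-4,-1] (was ⊥); enqueue [4]
  #7 pop 6: in=[-3,-1] → [-3,-1] (was ⊥); enqueue []
  #8 pop 7: in=⊥ → [-3,-1] (no change)
  #9 pop 0: in=[-4,-1] → [-4,-1] (was ⊥); enqueue [6]
  #10 pop 4: in=[-4,-1] → [-4,-2] (no change)
  #11 pop 6: in=[-4,-1] → [-4,-1] (was [-3,-1]); enqueue []

Fixpoint:
  val[0] = [-4,-1]
  val[1] = [1,2]
  val[2] = [1,2]
  val[3] = [-4,-1]
  val[4] = [-4,-2]
  val[5] = [-4,-1]
  val[6] = [-4,-1]
  val[7] = [-3,-1]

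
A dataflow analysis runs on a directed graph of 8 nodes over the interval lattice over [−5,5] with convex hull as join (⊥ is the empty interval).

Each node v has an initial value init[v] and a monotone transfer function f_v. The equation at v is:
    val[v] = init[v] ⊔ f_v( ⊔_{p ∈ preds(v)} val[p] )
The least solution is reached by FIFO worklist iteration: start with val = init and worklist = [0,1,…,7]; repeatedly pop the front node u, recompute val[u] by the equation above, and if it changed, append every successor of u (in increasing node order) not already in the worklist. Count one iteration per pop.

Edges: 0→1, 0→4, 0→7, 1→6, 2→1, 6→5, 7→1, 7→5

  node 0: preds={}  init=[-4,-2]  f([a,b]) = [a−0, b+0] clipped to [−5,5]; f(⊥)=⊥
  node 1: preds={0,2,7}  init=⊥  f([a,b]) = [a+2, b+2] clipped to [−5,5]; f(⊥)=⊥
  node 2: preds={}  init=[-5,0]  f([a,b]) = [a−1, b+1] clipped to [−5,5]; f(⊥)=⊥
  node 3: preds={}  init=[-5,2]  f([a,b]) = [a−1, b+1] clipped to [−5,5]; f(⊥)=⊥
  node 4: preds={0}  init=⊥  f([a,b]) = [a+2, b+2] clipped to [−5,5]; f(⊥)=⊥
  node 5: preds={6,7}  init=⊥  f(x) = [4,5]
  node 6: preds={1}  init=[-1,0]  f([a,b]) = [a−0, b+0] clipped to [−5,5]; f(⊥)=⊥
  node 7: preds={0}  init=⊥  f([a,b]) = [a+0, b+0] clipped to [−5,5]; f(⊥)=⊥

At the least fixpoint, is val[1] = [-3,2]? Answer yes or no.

Iteration log — 10 steps:
  step 1. node 0  ⊔preds=⊥  new=[-4,-2]  stable
  step 2. node 1  ⊔preds=[-5,0]  new=[-3,2]  old=⊥  +wl: 
  step 3. node 2  ⊔preds=⊥  new=[-5,0]  stable
  step 4. node 3  ⊔preds=⊥  new=[-5,2]  stable
  step 5. node 4  ⊔preds=[-4,-2]  new=[-2,0]  old=⊥  +wl: 
  step 6. node 5  ⊔preds=[-1,0]  new=[4,5]  old=⊥  +wl: 
  step 7. node 6  ⊔preds=[-3,2]  new=[-3,2]  old=[-1,0]  +wl: 5
  step 8. node 7  ⊔preds=[-4,-2]  new=[-4,-2]  old=⊥  +wl: 1
  step 9. node 5  ⊔preds=[-4,2]  new=[4,5]  stable
  step 10. node 1  ⊔preds=[-5,0]  new=[-3,2]  stable

Least fixpoint reached:
  node 0: [-4,-2]
  node 1: [-3,2]
  node 2: [-5,0]
  node 3: [-5,2]
  node 4: [-2,0]
  node 5: [4,5]
  node 6: [-3,2]
  node 7: [-4,-2]

yes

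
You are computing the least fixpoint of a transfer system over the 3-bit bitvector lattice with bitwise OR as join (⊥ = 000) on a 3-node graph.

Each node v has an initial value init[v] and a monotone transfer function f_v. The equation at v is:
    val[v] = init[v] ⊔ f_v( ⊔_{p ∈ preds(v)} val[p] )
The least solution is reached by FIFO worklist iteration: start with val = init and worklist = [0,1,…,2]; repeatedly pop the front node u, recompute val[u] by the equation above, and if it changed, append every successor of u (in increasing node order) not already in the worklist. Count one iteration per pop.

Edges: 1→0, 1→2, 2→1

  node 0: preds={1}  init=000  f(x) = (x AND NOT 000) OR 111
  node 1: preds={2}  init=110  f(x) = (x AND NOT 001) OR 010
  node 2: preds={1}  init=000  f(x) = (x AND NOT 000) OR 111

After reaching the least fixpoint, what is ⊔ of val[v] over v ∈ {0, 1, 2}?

111

Trace (4 dequeues):
  [1] u=0 | in 110 | out 111 | prev 000 | push {}
  [2] u=1 | in 000 | out 110 | ==
  [3] u=2 | in 110 | out 111 | prev 000 | push {1}
  [4] u=1 | in 111 | out 110 | ==

Converged values:
  [0] 111
  [1] 110
  [2] 111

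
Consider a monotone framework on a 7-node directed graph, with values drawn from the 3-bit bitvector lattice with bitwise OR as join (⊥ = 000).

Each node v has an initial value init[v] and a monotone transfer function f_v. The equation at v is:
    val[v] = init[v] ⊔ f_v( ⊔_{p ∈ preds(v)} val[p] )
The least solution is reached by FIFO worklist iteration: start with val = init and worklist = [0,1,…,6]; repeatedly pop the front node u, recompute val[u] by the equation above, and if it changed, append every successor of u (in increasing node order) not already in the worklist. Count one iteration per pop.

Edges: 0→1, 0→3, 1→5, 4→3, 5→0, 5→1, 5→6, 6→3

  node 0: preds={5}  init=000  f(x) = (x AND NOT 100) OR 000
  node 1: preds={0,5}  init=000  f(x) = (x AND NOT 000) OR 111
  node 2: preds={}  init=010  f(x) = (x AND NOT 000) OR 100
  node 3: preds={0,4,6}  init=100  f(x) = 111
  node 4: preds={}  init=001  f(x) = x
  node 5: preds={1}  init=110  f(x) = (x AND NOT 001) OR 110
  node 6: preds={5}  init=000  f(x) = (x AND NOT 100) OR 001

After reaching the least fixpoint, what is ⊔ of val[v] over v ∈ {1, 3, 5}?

111

Iteration log — 8 steps:
  step 1. node 0  ⊔preds=110  new=010  old=000  +wl: 
  step 2. node 1  ⊔preds=110  new=111  old=000  +wl: 
  step 3. node 2  ⊔preds=000  new=110  old=010  +wl: 
  step 4. node 3  ⊔preds=011  new=111  old=100  +wl: 
  step 5. node 4  ⊔preds=000  new=001  stable
  step 6. node 5  ⊔preds=111  new=110  stable
  step 7. node 6  ⊔preds=110  new=011  old=000  +wl: 3
  step 8. node 3  ⊔preds=011  new=111  stable

Least fixpoint reached:
  node 0: 010
  node 1: 111
  node 2: 110
  node 3: 111
  node 4: 001
  node 5: 110
  node 6: 011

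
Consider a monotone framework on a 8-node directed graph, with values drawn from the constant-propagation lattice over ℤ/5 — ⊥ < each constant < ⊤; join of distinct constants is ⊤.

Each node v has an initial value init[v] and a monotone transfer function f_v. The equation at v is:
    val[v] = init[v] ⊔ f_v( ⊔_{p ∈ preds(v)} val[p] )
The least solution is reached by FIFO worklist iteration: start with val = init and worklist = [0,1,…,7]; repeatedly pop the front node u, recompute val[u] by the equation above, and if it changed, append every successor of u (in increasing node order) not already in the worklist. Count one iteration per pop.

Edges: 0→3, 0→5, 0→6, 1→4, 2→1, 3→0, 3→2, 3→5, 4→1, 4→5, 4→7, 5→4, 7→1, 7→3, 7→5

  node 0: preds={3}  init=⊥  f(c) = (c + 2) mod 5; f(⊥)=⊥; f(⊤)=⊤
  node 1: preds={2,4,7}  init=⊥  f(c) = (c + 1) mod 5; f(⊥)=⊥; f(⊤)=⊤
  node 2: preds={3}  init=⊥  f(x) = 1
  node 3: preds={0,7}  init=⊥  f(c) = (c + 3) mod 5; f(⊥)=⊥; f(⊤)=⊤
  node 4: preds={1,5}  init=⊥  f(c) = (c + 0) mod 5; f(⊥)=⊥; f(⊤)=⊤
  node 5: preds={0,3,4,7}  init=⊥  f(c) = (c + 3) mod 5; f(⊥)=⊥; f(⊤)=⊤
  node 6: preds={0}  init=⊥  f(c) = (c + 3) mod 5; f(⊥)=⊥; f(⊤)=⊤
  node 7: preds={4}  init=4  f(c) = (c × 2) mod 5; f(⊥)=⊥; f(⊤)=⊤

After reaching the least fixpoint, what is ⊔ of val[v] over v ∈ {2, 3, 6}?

Worklist (22 pops):
  #1 pop 0: in=⊥ → ⊥ (no change)
  #2 pop 1: in=4 → 0 (was ⊥); enqueue []
  #3 pop 2: in=⊥ → 1 (was ⊥); enqueue [1]
  #4 pop 3: in=4 → 2 (was ⊥); enqueue [0,2]
  #5 pop 4: in=0 → 0 (was ⊥); enqueue []
  #6 pop 5: in=⊤ → ⊤ (was ⊥); enqueue [4]
  #7 pop 6: in=⊥ → ⊥ (no change)
  #8 pop 7: in=0 → ⊤ (was 4); enqueue [3,5]
  #9 pop 1: in=⊤ → ⊤ (was 0); enqueue []
  #10 pop 0: in=2 → 4 (was ⊥); enqueue [6]
  #11 pop 2: in=2 → 1 (no change)
  #12 pop 4: in=⊤ → ⊤ (was 0); enqueue [1,7]
  #13 pop 3: in=⊤ → ⊤ (was 2); enqueue [0,2]
  #14 pop 5: in=⊤ → ⊤ (no change)
  #15 pop 6: in=4 → 2 (was ⊥); enqueue []
  #16 pop 1: in=⊤ → ⊤ (no change)
  #17 pop 7: in=⊤ → ⊤ (no change)
  #18 pop 0: in=⊤ → ⊤ (was 4); enqueue [3,5,6]
  #19 pop 2: in=⊤ → 1 (no change)
  #20 pop 3: in=⊤ → ⊤ (no change)
  #21 pop 5: in=⊤ → ⊤ (no change)
  #22 pop 6: in=⊤ → ⊤ (was 2); enqueue []

Fixpoint:
  val[0] = ⊤
  val[1] = ⊤
  val[2] = 1
  val[3] = ⊤
  val[4] = ⊤
  val[5] = ⊤
  val[6] = ⊤
  val[7] = ⊤

⊤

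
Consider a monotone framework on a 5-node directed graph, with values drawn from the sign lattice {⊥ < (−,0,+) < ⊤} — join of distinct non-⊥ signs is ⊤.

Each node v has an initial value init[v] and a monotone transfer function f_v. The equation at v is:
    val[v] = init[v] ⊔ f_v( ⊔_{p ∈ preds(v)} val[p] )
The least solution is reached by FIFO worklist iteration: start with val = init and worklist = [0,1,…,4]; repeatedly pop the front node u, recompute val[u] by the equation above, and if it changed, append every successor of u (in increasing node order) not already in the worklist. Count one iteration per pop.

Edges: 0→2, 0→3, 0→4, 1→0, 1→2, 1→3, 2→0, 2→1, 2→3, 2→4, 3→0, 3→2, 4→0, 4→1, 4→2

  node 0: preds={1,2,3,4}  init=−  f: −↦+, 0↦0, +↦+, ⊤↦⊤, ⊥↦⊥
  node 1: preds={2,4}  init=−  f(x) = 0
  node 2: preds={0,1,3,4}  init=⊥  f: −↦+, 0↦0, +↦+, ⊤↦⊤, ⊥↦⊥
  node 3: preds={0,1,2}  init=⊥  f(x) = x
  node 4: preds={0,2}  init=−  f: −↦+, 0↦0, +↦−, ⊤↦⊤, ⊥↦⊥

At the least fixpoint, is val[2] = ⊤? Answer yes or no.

yes

Trace (8 dequeues):
  [1] u=0 | in − | out ⊤ | prev − | push {}
  [2] u=1 | in − | out ⊤ | prev − | push {0}
  [3] u=2 | in ⊤ | out ⊤ | prev ⊥ | push {1}
  [4] u=3 | in ⊤ | out ⊤ | prev ⊥ | push {2}
  [5] u=4 | in ⊤ | out ⊤ | prev − | push {}
  [6] u=0 | in ⊤ | out ⊤ | ==
  [7] u=1 | in ⊤ | out ⊤ | ==
  [8] u=2 | in ⊤ | out ⊤ | ==

Converged values:
  [0] ⊤
  [1] ⊤
  [2] ⊤
  [3] ⊤
  [4] ⊤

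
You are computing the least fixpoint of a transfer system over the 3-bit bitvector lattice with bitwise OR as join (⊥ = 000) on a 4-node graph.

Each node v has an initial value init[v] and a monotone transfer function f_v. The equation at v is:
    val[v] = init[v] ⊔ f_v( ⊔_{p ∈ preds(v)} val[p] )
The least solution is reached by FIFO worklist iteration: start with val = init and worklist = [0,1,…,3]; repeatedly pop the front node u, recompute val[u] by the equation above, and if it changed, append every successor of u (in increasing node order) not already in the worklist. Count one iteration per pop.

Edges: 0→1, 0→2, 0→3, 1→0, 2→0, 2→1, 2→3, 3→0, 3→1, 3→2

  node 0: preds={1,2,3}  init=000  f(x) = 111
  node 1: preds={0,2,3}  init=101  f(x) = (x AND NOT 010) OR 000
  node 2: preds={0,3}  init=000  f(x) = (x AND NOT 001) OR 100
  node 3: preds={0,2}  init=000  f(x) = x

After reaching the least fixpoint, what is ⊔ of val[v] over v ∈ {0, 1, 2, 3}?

111

Iteration log — 7 steps:
  step 1. node 0  ⊔preds=101  new=111  old=000  +wl: 
  step 2. node 1  ⊔preds=111  new=101  stable
  step 3. node 2  ⊔preds=111  new=110  old=000  +wl: 0,1
  step 4. node 3  ⊔preds=111  new=111  old=000  +wl: 2
  step 5. node 0  ⊔preds=111  new=111  stable
  step 6. node 1  ⊔preds=111  new=101  stable
  step 7. node 2  ⊔preds=111  new=110  stable

Least fixpoint reached:
  node 0: 111
  node 1: 101
  node 2: 110
  node 3: 111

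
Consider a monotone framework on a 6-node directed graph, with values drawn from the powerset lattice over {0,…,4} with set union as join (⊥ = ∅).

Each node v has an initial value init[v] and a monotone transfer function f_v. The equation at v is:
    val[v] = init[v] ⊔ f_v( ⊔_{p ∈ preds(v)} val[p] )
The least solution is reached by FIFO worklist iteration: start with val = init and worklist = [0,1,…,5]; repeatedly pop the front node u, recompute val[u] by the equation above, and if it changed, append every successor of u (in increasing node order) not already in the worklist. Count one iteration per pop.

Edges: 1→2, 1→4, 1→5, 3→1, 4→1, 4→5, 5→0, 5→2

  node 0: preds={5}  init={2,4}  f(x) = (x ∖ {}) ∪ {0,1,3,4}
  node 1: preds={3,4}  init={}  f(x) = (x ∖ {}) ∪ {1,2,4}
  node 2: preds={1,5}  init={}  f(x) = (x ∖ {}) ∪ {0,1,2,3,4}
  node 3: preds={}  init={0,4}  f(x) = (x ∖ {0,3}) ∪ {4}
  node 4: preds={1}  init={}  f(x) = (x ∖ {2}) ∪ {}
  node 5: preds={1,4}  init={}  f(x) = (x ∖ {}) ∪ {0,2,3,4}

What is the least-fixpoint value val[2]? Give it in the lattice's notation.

Trace (9 dequeues):
  [1] u=0 | in {} | out {0,1,2,3,4} | prev {2,4} | push {}
  [2] u=1 | in {0,4} | out {0,1,2,4} | prev {} | push {}
  [3] u=2 | in {0,1,2,4} | out {0,1,2,3,4} | prev {} | push {}
  [4] u=3 | in {} | out {0,4} | ==
  [5] u=4 | in {0,1,2,4} | out {0,1,4} | prev {} | push {1}
  [6] u=5 | in {0,1,2,4} | out {0,1,2,3,4} | prev {} | push {0,2}
  [7] u=1 | in {0,1,4} | out {0,1,2,4} | ==
  [8] u=0 | in {0,1,2,3,4} | out {0,1,2,3,4} | ==
  [9] u=2 | in {0,1,2,3,4} | out {0,1,2,3,4} | ==

Converged values:
  [0] {0,1,2,3,4}
  [1] {0,1,2,4}
  [2] {0,1,2,3,4}
  [3] {0,4}
  [4] {0,1,4}
  [5] {0,1,2,3,4}

{0,1,2,3,4}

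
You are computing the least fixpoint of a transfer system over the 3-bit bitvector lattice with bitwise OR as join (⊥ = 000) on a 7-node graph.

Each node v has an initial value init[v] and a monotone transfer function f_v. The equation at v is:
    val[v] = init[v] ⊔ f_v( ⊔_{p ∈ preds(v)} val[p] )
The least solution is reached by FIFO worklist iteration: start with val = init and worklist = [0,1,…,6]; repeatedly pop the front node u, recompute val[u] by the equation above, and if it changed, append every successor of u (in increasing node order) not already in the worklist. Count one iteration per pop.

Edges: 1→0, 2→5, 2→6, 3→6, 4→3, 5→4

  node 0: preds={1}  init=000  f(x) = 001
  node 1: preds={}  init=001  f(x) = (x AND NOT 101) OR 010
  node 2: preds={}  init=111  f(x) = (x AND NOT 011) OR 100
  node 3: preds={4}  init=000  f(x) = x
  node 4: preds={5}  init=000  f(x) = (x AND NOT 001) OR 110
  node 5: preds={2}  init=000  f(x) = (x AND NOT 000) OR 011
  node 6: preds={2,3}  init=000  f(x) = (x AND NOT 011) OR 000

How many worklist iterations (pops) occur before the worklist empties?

11

Iteration log — 11 steps:
  step 1. node 0  ⊔preds=001  new=001  old=000  +wl: 
  step 2. node 1  ⊔preds=000  new=011  old=001  +wl: 0
  step 3. node 2  ⊔preds=000  new=111  stable
  step 4. node 3  ⊔preds=000  new=000  stable
  step 5. node 4  ⊔preds=000  new=110  old=000  +wl: 3
  step 6. node 5  ⊔preds=111  new=111  old=000  +wl: 4
  step 7. node 6  ⊔preds=111  new=100  old=000  +wl: 
  step 8. node 0  ⊔preds=011  new=001  stable
  step 9. node 3  ⊔preds=110  new=110  old=000  +wl: 6
  step 10. node 4  ⊔preds=111  new=110  stable
  step 11. node 6  ⊔preds=111  new=100  stable

Least fixpoint reached:
  node 0: 001
  node 1: 011
  node 2: 111
  node 3: 110
  node 4: 110
  node 5: 111
  node 6: 100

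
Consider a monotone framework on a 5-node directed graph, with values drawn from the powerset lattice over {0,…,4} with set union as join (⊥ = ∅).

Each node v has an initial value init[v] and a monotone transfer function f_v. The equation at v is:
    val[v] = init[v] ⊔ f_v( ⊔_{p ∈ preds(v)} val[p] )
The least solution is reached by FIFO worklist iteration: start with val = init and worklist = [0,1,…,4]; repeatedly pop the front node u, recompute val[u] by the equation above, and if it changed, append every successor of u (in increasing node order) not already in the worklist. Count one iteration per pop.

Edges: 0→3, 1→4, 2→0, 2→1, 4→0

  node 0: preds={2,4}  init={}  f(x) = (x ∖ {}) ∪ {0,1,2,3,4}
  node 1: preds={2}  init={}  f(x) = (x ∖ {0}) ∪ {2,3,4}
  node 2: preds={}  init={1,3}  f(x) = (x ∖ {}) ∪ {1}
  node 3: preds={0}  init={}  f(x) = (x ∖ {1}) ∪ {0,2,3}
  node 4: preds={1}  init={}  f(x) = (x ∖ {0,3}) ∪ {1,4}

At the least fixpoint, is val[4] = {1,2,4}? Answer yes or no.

yes

Trace (6 dequeues):
  [1] u=0 | in {1,3} | out {0,1,2,3,4} | prev {} | push {}
  [2] u=1 | in {1,3} | out {1,2,3,4} | prev {} | push {}
  [3] u=2 | in {} | out {1,3} | ==
  [4] u=3 | in {0,1,2,3,4} | out {0,2,3,4} | prev {} | push {}
  [5] u=4 | in {1,2,3,4} | out {1,2,4} | prev {} | push {0}
  [6] u=0 | in {1,2,3,4} | out {0,1,2,3,4} | ==

Converged values:
  [0] {0,1,2,3,4}
  [1] {1,2,3,4}
  [2] {1,3}
  [3] {0,2,3,4}
  [4] {1,2,4}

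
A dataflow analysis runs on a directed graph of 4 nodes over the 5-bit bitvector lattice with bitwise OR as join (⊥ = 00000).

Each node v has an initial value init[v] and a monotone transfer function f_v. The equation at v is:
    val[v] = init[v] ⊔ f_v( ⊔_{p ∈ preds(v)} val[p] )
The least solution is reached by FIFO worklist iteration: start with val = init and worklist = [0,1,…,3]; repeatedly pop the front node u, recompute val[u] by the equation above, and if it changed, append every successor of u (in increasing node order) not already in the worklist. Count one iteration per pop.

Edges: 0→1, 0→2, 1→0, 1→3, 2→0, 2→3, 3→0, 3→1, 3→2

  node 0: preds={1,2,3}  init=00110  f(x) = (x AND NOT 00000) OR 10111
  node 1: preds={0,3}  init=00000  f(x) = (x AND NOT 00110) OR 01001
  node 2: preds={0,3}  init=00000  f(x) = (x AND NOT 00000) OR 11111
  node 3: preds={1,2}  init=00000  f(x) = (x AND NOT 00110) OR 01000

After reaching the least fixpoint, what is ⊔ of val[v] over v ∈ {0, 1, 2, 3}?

11111

Trace (7 dequeues):
  [1] u=0 | in 00000 | out 10111 | prev 00110 | push {}
  [2] u=1 | in 10111 | out 11001 | prev 00000 | push {0}
  [3] u=2 | in 10111 | out 11111 | prev 00000 | push {}
  [4] u=3 | in 11111 | out 11001 | prev 00000 | push {1,2}
  [5] u=0 | in 11111 | out 11111 | prev 10111 | push {}
  [6] u=1 | in 11111 | out 11001 | ==
  [7] u=2 | in 11111 | out 11111 | ==

Converged values:
  [0] 11111
  [1] 11001
  [2] 11111
  [3] 11001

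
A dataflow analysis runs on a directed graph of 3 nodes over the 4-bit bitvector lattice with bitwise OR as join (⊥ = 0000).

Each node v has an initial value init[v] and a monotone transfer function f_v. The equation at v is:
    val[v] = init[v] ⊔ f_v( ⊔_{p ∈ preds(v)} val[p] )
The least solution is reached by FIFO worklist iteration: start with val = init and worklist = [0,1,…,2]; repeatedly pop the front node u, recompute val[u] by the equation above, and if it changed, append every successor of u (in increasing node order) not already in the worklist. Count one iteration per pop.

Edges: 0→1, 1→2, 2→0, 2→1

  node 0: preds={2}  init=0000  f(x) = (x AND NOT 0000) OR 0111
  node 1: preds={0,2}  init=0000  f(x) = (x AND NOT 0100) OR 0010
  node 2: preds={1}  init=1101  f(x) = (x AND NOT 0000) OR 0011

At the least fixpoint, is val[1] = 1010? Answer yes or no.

Worklist (5 pops):
  #1 pop 0: in=1101 → 1111 (was 0000); enqueue []
  #2 pop 1: in=1111 → 1011 (was 0000); enqueue []
  #3 pop 2: in=1011 → 1111 (was 1101); enqueue [0,1]
  #4 pop 0: in=1111 → 1111 (no change)
  #5 pop 1: in=1111 → 1011 (no change)

Fixpoint:
  val[0] = 1111
  val[1] = 1011
  val[2] = 1111

no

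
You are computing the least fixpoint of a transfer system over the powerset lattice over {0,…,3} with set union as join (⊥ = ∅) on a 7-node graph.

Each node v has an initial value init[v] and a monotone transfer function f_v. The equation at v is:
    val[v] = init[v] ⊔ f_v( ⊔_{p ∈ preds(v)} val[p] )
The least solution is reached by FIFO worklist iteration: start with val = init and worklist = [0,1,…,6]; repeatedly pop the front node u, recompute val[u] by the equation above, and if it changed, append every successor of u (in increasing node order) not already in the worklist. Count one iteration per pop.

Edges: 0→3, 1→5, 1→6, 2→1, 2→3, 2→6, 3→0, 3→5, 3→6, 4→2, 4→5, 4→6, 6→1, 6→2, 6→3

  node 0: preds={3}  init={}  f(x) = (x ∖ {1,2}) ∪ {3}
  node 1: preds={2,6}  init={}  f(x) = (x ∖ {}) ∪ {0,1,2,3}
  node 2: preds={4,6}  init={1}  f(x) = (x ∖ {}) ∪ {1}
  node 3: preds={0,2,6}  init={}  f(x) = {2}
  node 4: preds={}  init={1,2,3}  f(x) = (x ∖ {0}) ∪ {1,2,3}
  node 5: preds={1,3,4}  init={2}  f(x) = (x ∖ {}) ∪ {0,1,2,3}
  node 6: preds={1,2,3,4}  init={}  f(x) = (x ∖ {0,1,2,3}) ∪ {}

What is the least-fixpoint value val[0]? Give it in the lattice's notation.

{3}

Trace (9 dequeues):
  [1] u=0 | in {} | out {3} | prev {} | push {}
  [2] u=1 | in {1} | out {0,1,2,3} | prev {} | push {}
  [3] u=2 | in {1,2,3} | out {1,2,3} | prev {1} | push {1}
  [4] u=3 | in {1,2,3} | out {2} | prev {} | push {0}
  [5] u=4 | in {} | out {1,2,3} | ==
  [6] u=5 | in {0,1,2,3} | out {0,1,2,3} | prev {2} | push {}
  [7] u=6 | in {0,1,2,3} | out {} | ==
  [8] u=1 | in {1,2,3} | out {0,1,2,3} | ==
  [9] u=0 | in {2} | out {3} | ==

Converged values:
  [0] {3}
  [1] {0,1,2,3}
  [2] {1,2,3}
  [3] {2}
  [4] {1,2,3}
  [5] {0,1,2,3}
  [6] {}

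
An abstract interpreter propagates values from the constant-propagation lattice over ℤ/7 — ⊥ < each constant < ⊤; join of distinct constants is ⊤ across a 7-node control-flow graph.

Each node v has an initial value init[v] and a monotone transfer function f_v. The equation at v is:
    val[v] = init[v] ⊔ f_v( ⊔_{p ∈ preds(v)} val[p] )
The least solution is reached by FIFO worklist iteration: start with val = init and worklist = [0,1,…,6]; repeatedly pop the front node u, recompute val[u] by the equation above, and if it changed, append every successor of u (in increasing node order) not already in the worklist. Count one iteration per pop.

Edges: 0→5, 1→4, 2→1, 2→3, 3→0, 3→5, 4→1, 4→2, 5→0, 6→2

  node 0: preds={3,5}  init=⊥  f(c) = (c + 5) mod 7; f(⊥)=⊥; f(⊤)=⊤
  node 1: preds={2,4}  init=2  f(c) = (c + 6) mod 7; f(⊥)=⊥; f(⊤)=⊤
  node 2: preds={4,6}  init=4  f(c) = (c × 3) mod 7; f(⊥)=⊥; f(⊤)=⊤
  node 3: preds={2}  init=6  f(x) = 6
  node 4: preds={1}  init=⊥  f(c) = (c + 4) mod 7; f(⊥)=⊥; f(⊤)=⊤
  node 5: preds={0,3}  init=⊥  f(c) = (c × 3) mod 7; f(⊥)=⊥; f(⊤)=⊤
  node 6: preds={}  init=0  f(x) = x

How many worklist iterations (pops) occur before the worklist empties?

Iteration log — 11 steps:
  step 1. node 0  ⊔preds=6  new=4  old=⊥  +wl: 
  step 2. node 1  ⊔preds=4  new=⊤  old=2  +wl: 
  step 3. node 2  ⊔preds=0  new=⊤  old=4  +wl: 1
  step 4. node 3  ⊔preds=⊤  new=6  stable
  step 5. node 4  ⊔preds=⊤  new=⊤  old=⊥  +wl: 2
  step 6. node 5  ⊔preds=⊤  new=⊤  old=⊥  +wl: 0
  step 7. node 6  ⊔preds=⊥  new=0  stable
  step 8. node 1  ⊔preds=⊤  new=⊤  stable
  step 9. node 2  ⊔preds=⊤  new=⊤  stable
  step 10. node 0  ⊔preds=⊤  new=⊤  old=4  +wl: 5
  step 11. node 5  ⊔preds=⊤  new=⊤  stable

Least fixpoint reached:
  node 0: ⊤
  node 1: ⊤
  node 2: ⊤
  node 3: 6
  node 4: ⊤
  node 5: ⊤
  node 6: 0

11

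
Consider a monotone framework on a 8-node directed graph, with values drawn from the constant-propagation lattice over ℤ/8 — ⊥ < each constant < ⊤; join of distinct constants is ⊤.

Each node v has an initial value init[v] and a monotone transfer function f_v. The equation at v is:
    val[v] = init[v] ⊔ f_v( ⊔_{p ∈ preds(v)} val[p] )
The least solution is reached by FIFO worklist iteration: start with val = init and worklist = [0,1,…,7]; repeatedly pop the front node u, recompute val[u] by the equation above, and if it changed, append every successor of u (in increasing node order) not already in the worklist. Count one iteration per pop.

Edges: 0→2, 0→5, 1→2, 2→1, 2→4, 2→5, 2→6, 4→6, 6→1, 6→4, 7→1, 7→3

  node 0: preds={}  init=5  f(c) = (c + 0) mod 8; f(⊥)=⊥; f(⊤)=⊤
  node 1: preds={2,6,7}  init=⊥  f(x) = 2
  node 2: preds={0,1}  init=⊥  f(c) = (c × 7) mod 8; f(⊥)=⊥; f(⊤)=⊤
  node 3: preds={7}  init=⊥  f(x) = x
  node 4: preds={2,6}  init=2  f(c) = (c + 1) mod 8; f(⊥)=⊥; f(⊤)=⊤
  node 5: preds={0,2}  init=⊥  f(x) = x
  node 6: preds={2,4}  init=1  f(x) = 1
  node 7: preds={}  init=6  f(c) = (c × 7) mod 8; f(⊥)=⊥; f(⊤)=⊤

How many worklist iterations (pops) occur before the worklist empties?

Iteration log — 9 steps:
  step 1. node 0  ⊔preds=⊥  new=5  stable
  step 2. node 1  ⊔preds=⊤  new=2  old=⊥  +wl: 
  step 3. node 2  ⊔preds=⊤  new=⊤  old=⊥  +wl: 1
  step 4. node 3  ⊔preds=6  new=6  old=⊥  +wl: 
  step 5. node 4  ⊔preds=⊤  new=⊤  old=2  +wl: 
  step 6. node 5  ⊔preds=⊤  new=⊤  old=⊥  +wl: 
  step 7. node 6  ⊔preds=⊤  new=1  stable
  step 8. node 7  ⊔preds=⊥  new=6  stable
  step 9. node 1  ⊔preds=⊤  new=2  stable

Least fixpoint reached:
  node 0: 5
  node 1: 2
  node 2: ⊤
  node 3: 6
  node 4: ⊤
  node 5: ⊤
  node 6: 1
  node 7: 6

9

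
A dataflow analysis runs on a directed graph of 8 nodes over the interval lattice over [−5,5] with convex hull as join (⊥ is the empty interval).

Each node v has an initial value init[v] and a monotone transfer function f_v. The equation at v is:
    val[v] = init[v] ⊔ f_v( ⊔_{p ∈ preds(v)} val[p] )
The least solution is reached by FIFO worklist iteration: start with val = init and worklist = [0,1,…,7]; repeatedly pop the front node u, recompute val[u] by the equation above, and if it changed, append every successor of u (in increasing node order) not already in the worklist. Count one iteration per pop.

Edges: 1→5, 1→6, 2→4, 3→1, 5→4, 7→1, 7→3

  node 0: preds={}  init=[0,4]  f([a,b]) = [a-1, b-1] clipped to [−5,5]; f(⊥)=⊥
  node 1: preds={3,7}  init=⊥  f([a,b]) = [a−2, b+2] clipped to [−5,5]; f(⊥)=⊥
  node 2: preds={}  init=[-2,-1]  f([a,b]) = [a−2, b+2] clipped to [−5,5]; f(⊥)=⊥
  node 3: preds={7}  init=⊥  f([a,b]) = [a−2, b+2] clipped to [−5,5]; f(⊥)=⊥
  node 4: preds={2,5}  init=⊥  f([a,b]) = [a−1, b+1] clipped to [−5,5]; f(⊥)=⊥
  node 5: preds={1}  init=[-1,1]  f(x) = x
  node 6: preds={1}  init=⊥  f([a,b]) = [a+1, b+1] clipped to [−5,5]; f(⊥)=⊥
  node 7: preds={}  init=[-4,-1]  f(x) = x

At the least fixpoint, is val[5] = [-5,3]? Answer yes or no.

Trace (13 dequeues):
  [1] u=0 | in ⊥ | out [0,4] | ==
  [2] u=1 | in [-4,-1] | out [-5,1] | prev ⊥ | push {}
  [3] u=2 | in ⊥ | out [-2,-1] | ==
  [4] u=3 | in [-4,-1] | out [-5,1] | prev ⊥ | push {1}
  [5] u=4 | in [-2,1] | out [-3,2] | prev ⊥ | push {}
  [6] u=5 | in [-5,1] | out [-5,1] | prev [-1,1] | push {4}
  [7] u=6 | in [-5,1] | out [-4,2] | prev ⊥ | push {}
  [8] u=7 | in ⊥ | out [-4,-1] | ==
  [9] u=1 | in [-5,1] | out [-5,3] | prev [-5,1] | push {5,6}
  [10] u=4 | in [-5,1] | out [-5,2] | prev [-3,2] | push {}
  [11] u=5 | in [-5,3] | out [-5,3] | prev [-5,1] | push {4}
  [12] u=6 | in [-5,3] | out [-4,4] | prev [-4,2] | push {}
  [13] u=4 | in [-5,3] | out [-5,4] | prev [-5,2] | push {}

Converged values:
  [0] [0,4]
  [1] [-5,3]
  [2] [-2,-1]
  [3] [-5,1]
  [4] [-5,4]
  [5] [-5,3]
  [6] [-4,4]
  [7] [-4,-1]

yes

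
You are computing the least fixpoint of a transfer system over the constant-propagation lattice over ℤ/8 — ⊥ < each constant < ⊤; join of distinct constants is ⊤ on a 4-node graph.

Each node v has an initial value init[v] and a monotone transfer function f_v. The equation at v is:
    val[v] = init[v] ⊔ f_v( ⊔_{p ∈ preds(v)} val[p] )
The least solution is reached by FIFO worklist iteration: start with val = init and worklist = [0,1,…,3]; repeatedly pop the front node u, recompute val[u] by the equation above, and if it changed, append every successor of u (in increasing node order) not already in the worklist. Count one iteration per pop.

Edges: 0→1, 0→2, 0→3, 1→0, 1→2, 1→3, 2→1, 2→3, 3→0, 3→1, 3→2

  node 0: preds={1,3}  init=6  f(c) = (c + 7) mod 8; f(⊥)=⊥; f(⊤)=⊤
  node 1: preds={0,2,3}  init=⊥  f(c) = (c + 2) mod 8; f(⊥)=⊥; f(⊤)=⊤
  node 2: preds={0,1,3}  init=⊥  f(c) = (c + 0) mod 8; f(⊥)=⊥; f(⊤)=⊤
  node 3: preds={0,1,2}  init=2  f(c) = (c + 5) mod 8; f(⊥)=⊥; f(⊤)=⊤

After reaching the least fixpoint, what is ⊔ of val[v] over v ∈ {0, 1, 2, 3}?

⊤

Worklist (7 pops):
  #1 pop 0: in=2 → ⊤ (was 6); enqueue []
  #2 pop 1: in=⊤ → ⊤ (was ⊥); enqueue [0]
  #3 pop 2: in=⊤ → ⊤ (was ⊥); enqueue [1]
  #4 pop 3: in=⊤ → ⊤ (was 2); enqueue [2]
  #5 pop 0: in=⊤ → ⊤ (no change)
  #6 pop 1: in=⊤ → ⊤ (no change)
  #7 pop 2: in=⊤ → ⊤ (no change)

Fixpoint:
  val[0] = ⊤
  val[1] = ⊤
  val[2] = ⊤
  val[3] = ⊤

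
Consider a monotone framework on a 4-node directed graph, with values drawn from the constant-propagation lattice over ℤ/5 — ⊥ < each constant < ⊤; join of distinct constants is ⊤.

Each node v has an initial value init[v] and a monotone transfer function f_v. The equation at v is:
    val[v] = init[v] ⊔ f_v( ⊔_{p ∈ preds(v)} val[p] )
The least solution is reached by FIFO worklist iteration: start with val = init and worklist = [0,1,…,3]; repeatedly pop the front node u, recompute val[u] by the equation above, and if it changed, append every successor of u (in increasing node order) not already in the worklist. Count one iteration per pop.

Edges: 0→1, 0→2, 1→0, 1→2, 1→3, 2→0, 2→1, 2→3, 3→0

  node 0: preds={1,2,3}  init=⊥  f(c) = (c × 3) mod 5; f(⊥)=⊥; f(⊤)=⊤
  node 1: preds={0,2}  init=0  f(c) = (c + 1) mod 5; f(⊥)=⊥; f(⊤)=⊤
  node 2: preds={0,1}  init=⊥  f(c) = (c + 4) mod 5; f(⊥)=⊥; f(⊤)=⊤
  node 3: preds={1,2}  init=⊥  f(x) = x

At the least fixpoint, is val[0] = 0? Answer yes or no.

no

Worklist (7 pops):
  #1 pop 0: in=0 → 0 (was ⊥); enqueue []
  #2 pop 1: in=0 → ⊤ (was 0); enqueue [0]
  #3 pop 2: in=⊤ → ⊤ (was ⊥); enqueue [1]
  #4 pop 3: in=⊤ → ⊤ (was ⊥); enqueue []
  #5 pop 0: in=⊤ → ⊤ (was 0); enqueue [2]
  #6 pop 1: in=⊤ → ⊤ (no change)
  #7 pop 2: in=⊤ → ⊤ (no change)

Fixpoint:
  val[0] = ⊤
  val[1] = ⊤
  val[2] = ⊤
  val[3] = ⊤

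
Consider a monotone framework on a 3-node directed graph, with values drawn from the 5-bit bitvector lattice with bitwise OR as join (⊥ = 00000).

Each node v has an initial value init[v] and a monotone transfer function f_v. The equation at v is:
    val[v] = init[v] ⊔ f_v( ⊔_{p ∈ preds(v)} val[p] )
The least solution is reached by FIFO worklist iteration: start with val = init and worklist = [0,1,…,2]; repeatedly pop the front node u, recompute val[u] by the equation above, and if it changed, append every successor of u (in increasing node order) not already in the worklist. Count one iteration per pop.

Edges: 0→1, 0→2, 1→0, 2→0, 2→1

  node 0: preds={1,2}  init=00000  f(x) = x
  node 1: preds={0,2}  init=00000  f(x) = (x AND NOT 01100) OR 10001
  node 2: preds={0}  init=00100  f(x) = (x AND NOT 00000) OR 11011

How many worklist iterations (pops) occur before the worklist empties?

7

Trace (7 dequeues):
  [1] u=0 | in 00100 | out 00100 | prev 00000 | push {}
  [2] u=1 | in 00100 | out 10001 | prev 00000 | push {0}
  [3] u=2 | in 00100 | out 11111 | prev 00100 | push {1}
  [4] u=0 | in 11111 | out 11111 | prev 00100 | push {2}
  [5] u=1 | in 11111 | out 10011 | prev 10001 | push {0}
  [6] u=2 | in 11111 | out 11111 | ==
  [7] u=0 | in 11111 | out 11111 | ==

Converged values:
  [0] 11111
  [1] 10011
  [2] 11111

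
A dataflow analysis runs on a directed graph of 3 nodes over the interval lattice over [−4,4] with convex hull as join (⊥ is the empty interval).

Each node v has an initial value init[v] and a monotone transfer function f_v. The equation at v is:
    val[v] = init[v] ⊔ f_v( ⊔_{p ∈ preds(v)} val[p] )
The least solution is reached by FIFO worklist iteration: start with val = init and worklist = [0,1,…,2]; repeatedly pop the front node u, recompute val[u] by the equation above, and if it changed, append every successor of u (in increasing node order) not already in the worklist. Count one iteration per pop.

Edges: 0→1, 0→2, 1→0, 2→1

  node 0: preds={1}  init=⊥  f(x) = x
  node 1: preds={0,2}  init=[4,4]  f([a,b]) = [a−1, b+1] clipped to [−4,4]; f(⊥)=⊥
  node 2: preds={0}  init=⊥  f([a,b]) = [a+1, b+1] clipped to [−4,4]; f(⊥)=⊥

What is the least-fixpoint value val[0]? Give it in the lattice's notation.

Trace (28 dequeues):
  [1] u=0 | in [4,4] | out [4,4] | prev ⊥ | push {}
  [2] u=1 | in [4,4] | out [3,4] | prev [4,4] | push {0}
  [3] u=2 | in [4,4] | out [4,4] | prev ⊥ | push {1}
  [4] u=0 | in [3,4] | out [3,4] | prev [4,4] | push {2}
  [5] u=1 | in [3,4] | out [2,4] | prev [3,4] | push {0}
  [6] u=2 | in [3,4] | out [4,4] | ==
  [7] u=0 | in [2,4] | out [2,4] | prev [3,4] | push {1,2}
  [8] u=1 | in [2,4] | out [1,4] | prev [2,4] | push {0}
  [9] u=2 | in [2,4] | out [3,4] | prev [4,4] | push {1}
  [10] u=0 | in [1,4] | out [1,4] | prev [2,4] | push {2}
  [11] u=1 | in [1,4] | out [0,4] | prev [1,4] | push {0}
  [12] u=2 | in [1,4] | out [2,4] | prev [3,4] | push {1}
  [13] u=0 | in [0,4] | out [0,4] | prev [1,4] | push {2}
  [14] u=1 | in [0,4] | out [-1,4] | prev [0,4] | push {0}
  [15] u=2 | in [0,4] | out [1,4] | prev [2,4] | push {1}
  [16] u=0 | in [-1,4] | out [-1,4] | prev [0,4] | push {2}
  [17] u=1 | in [-1,4] | out [-2,4] | prev [-1,4] | push {0}
  [18] u=2 | in [-1,4] | out [0,4] | prev [1,4] | push {1}
  [19] u=0 | in [-2,4] | out [-2,4] | prev [-1,4] | push {2}
  [20] u=1 | in [-2,4] | out [-3,4] | prev [-2,4] | push {0}
  [21] u=2 | in [-2,4] | out [-1,4] | prev [0,4] | push {1}
  [22] u=0 | in [-3,4] | out [-3,4] | prev [-2,4] | push {2}
  [23] u=1 | in [-3,4] | out [-4,4] | prev [-3,4] | push {0}
  [24] u=2 | in [-3,4] | out [-2,4] | prev [-1,4] | push {1}
  [25] u=0 | in [-4,4] | out [-4,4] | prev [-3,4] | push {2}
  [26] u=1 | in [-4,4] | out [-4,4] | ==
  [27] u=2 | in [-4,4] | out [-3,4] | prev [-2,4] | push {1}
  [28] u=1 | in [-4,4] | out [-4,4] | ==

Converged values:
  [0] [-4,4]
  [1] [-4,4]
  [2] [-3,4]

[-4,4]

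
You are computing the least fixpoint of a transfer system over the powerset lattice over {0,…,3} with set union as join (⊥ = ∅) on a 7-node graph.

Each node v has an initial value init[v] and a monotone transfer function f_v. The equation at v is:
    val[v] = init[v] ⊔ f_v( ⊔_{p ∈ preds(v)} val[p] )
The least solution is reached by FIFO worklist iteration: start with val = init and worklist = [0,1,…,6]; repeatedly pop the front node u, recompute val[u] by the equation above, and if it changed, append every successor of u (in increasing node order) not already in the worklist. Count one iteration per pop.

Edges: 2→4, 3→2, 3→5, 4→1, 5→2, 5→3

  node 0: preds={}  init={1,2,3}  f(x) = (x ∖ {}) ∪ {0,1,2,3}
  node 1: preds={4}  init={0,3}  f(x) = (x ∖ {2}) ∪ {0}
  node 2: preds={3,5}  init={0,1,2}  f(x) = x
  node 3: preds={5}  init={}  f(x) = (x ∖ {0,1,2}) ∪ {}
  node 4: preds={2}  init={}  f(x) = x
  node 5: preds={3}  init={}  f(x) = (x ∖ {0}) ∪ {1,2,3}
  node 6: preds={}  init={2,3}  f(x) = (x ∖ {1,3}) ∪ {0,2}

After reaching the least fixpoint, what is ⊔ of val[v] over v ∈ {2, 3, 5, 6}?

Trace (14 dequeues):
  [1] u=0 | in {} | out {0,1,2,3} | prev {1,2,3} | push {}
  [2] u=1 | in {} | out {0,3} | ==
  [3] u=2 | in {} | out {0,1,2} | ==
  [4] u=3 | in {} | out {} | ==
  [5] u=4 | in {0,1,2} | out {0,1,2} | prev {} | push {1}
  [6] u=5 | in {} | out {1,2,3} | prev {} | push {2,3}
  [7] u=6 | in {} | out {0,2,3} | prev {2,3} | push {}
  [8] u=1 | in {0,1,2} | out {0,1,3} | prev {0,3} | push {}
  [9] u=2 | in {1,2,3} | out {0,1,2,3} | prev {0,1,2} | push {4}
  [10] u=3 | in {1,2,3} | out {3} | prev {} | push {2,5}
  [11] u=4 | in {0,1,2,3} | out {0,1,2,3} | prev {0,1,2} | push {1}
  [12] u=2 | in {1,2,3} | out {0,1,2,3} | ==
  [13] u=5 | in {3} | out {1,2,3} | ==
  [14] u=1 | in {0,1,2,3} | out {0,1,3} | ==

Converged values:
  [0] {0,1,2,3}
  [1] {0,1,3}
  [2] {0,1,2,3}
  [3] {3}
  [4] {0,1,2,3}
  [5] {1,2,3}
  [6] {0,2,3}

{0,1,2,3}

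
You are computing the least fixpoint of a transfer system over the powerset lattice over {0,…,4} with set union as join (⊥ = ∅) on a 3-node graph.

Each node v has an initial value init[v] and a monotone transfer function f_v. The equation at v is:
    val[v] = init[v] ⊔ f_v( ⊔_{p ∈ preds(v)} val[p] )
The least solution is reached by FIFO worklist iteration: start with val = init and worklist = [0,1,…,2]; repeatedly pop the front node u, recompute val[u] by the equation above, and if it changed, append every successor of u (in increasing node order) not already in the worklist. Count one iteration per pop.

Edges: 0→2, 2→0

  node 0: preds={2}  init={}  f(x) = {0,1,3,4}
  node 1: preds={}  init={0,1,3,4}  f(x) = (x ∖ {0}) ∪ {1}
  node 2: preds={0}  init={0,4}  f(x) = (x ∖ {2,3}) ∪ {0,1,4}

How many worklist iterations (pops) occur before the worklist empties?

Trace (4 dequeues):
  [1] u=0 | in {0,4} | out {0,1,3,4} | prev {} | push {}
  [2] u=1 | in {} | out {0,1,3,4} | ==
  [3] u=2 | in {0,1,3,4} | out {0,1,4} | prev {0,4} | push {0}
  [4] u=0 | in {0,1,4} | out {0,1,3,4} | ==

Converged values:
  [0] {0,1,3,4}
  [1] {0,1,3,4}
  [2] {0,1,4}

4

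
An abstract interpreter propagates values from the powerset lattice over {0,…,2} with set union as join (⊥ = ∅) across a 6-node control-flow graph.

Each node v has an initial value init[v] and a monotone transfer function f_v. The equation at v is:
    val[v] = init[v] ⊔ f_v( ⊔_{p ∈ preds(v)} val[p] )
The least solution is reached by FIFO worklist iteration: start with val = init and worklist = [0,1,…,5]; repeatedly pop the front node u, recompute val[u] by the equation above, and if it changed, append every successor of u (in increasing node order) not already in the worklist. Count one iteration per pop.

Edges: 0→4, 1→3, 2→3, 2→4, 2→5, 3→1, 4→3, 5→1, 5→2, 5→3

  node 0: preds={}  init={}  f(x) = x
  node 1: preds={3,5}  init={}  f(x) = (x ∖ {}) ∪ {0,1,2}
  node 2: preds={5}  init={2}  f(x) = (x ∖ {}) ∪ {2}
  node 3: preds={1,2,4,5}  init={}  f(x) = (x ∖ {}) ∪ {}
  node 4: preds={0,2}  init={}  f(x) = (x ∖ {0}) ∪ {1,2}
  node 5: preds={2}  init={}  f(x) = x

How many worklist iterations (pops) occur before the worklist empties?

9

Worklist (9 pops):
  #1 pop 0: in={} → {} (no change)
  #2 pop 1: in={} → {0,1,2} (was {}); enqueue []
  #3 pop 2: in={} → {2} (no change)
  #4 pop 3: in={0,1,2} → {0,1,2} (was {}); enqueue [1]
  #5 pop 4: in={2} → {1,2} (was {}); enqueue [3]
  #6 pop 5: in={2} → {2} (was {}); enqueue [2]
  #7 pop 1: in={0,1,2} → {0,1,2} (no change)
  #8 pop 3: in={0,1,2} → {0,1,2} (no change)
  #9 pop 2: in={2} → {2} (no change)

Fixpoint:
  val[0] = {}
  val[1] = {0,1,2}
  val[2] = {2}
  val[3] = {0,1,2}
  val[4] = {1,2}
  val[5] = {2}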